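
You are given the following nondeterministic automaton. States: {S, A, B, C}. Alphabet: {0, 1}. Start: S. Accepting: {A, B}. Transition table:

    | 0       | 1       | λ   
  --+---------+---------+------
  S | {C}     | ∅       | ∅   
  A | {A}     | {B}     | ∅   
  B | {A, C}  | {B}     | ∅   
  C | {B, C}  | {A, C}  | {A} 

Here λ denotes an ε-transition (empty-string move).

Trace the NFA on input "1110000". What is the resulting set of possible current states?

∅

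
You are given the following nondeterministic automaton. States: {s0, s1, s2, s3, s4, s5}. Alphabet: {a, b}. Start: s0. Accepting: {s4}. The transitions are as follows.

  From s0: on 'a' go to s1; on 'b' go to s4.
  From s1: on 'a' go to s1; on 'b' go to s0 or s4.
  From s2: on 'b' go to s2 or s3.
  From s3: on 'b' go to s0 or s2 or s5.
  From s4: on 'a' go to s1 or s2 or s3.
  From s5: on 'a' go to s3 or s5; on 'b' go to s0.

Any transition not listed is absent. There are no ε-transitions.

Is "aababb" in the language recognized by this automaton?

Start in {s0}.
Read 'a': {s0} → {s1}.
Read 'a': {s1} → {s1}.
Read 'b': {s1} → {s0, s4}.
Read 'a': {s0, s4} → {s1, s2, s3}.
Read 'b': {s1, s2, s3} → {s0, s2, s3, s4, s5}.
Read 'b': {s0, s2, s3, s4, s5} → {s0, s2, s3, s4, s5}.
The final set {s0, s2, s3, s4, s5} contains the accepting state s4.

Yes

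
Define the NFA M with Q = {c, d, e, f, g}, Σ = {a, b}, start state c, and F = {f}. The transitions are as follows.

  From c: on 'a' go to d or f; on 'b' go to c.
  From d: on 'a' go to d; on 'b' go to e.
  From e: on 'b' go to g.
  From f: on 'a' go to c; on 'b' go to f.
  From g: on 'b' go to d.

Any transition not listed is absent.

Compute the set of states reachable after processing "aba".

Start in {c}.
Read 'a': c→{d, f}; now {d, f}.
Read 'b': d→{e}, f→{f}; now {e, f}.
Read 'a': e→∅, f→{c}; now {c}.

{c}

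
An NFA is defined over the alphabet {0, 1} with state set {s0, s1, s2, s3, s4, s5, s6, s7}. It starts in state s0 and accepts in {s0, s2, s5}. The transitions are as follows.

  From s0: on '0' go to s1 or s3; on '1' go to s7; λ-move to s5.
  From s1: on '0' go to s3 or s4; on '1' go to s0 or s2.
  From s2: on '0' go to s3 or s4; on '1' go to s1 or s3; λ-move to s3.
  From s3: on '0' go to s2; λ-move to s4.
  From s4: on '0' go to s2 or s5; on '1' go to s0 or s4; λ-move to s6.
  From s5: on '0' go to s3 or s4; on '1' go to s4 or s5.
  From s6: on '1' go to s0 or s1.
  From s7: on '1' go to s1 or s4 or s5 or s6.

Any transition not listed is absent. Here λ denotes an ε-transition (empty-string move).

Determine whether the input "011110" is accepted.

Start: ε-closure({s0}) = {s0, s5}.
Read '0': {s0, s5} → {s1, s3, s4, s6}.
Read '1': {s1, s3, s4, s6} → {s0, s1, s2, s3, s4, s5, s6}.
Read '1': {s0, s1, s2, s3, s4, s5, s6} → {s0, s1, s2, s3, s4, s5, s6, s7}.
Read '1': {s0, s1, s2, s3, s4, s5, s6, s7} → {s0, s1, s2, s3, s4, s5, s6, s7}.
Read '1': {s0, s1, s2, s3, s4, s5, s6, s7} → {s0, s1, s2, s3, s4, s5, s6, s7}.
Read '0': {s0, s1, s2, s3, s4, s5, s6, s7} → {s1, s2, s3, s4, s5, s6}.
The final set {s1, s2, s3, s4, s5, s6} contains the accepting states s2, s5.

Yes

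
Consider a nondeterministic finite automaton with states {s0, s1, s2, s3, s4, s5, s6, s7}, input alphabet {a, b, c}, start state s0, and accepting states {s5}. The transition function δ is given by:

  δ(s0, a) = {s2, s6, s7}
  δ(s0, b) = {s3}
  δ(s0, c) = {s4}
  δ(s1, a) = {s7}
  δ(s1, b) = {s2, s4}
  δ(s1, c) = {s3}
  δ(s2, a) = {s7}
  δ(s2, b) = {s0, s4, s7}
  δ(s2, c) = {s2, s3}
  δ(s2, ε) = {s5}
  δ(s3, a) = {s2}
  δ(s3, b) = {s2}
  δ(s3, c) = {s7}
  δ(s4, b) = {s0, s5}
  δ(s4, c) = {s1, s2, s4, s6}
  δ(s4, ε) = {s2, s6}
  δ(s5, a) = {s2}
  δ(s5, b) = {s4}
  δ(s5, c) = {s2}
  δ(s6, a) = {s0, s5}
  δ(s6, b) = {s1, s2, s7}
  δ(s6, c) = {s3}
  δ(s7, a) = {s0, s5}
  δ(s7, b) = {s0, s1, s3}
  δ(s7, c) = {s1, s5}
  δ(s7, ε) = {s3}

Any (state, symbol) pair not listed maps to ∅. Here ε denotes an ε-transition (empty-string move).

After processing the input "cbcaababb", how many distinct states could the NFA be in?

Start in {s0}.
Read 'c': s0→{s4}; union {s4}; ε-closure = {s2, s4, s5, s6}.
Read 'b': s2→{s0, s4, s7}, s4→{s0, s5}, s5→{s4}, s6→{s1, s2, s7}; union {s0, s1, s2, s4, s5, s7}; ε-closure = {s0, s1, s2, s3, s4, s5, s6, s7}.
Read 'c': s0→{s4}, s1→{s3}, s2→{s2, s3}, s3→{s7}, s4→{s1, s2, s4, s6}, s5→{s2}, s6→{s3}, s7→{s1, s5}; now {s1, s2, s3, s4, s5, s6, s7}.
Read 'a': s1→{s7}, s2→{s7}, s3→{s2}, s4→∅, s5→{s2}, s6→{s0, s5}, s7→{s0, s5}; union {s0, s2, s5, s7}; ε-closure = {s0, s2, s3, s5, s7}.
Read 'a': s0→{s2, s6, s7}, s2→{s7}, s3→{s2}, s5→{s2}, s7→{s0, s5}; union {s0, s2, s5, s6, s7}; ε-closure = {s0, s2, s3, s5, s6, s7}.
Read 'b': s0→{s3}, s2→{s0, s4, s7}, s3→{s2}, s5→{s4}, s6→{s1, s2, s7}, s7→{s0, s1, s3}; union {s0, s1, s2, s3, s4, s7}; ε-closure = {s0, s1, s2, s3, s4, s5, s6, s7}.
Read 'a': s0→{s2, s6, s7}, s1→{s7}, s2→{s7}, s3→{s2}, s4→∅, s5→{s2}, s6→{s0, s5}, s7→{s0, s5}; union {s0, s2, s5, s6, s7}; ε-closure = {s0, s2, s3, s5, s6, s7}.
Read 'b': s0→{s3}, s2→{s0, s4, s7}, s3→{s2}, s5→{s4}, s6→{s1, s2, s7}, s7→{s0, s1, s3}; union {s0, s1, s2, s3, s4, s7}; ε-closure = {s0, s1, s2, s3, s4, s5, s6, s7}.
Read 'b': s0→{s3}, s1→{s2, s4}, s2→{s0, s4, s7}, s3→{s2}, s4→{s0, s5}, s5→{s4}, s6→{s1, s2, s7}, s7→{s0, s1, s3}; union {s0, s1, s2, s3, s4, s5, s7}; ε-closure = {s0, s1, s2, s3, s4, s5, s6, s7}.
That set has 8 states.

8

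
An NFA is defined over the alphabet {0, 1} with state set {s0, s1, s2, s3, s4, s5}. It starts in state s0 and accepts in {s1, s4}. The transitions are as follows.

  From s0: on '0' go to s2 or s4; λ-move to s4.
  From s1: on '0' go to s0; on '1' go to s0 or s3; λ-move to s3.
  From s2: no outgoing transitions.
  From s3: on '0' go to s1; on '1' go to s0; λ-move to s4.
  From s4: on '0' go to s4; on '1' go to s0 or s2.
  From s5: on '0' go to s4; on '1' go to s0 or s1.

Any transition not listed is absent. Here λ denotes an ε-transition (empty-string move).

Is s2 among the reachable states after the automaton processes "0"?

Start: ε-closure({s0}) = {s0, s4}.
Read '0': s0→{s2, s4}, s4→{s4}; now {s2, s4}.
State s2 is in {s2, s4}.

Yes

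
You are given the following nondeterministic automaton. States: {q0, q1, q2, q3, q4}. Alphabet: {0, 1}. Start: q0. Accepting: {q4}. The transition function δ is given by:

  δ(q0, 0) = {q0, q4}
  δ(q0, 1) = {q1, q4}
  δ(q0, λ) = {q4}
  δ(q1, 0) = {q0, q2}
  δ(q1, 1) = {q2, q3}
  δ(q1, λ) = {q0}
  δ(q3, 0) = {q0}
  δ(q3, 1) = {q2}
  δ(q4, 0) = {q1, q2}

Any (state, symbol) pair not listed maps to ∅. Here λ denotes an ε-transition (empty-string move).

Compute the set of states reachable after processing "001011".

Start: ε-closure({q0}) = {q0, q4}.
Read '0': q0→{q0, q4}, q4→{q1, q2}; now {q0, q1, q2, q4}.
Read '0': q0→{q0, q4}, q1→{q0, q2}, q2→∅, q4→{q1, q2}; now {q0, q1, q2, q4}.
Read '1': q0→{q1, q4}, q1→{q2, q3}, q2→∅, q4→∅; union {q1, q2, q3, q4}; ε-closure = {q0, q1, q2, q3, q4}.
Read '0': q0→{q0, q4}, q1→{q0, q2}, q2→∅, q3→{q0}, q4→{q1, q2}; now {q0, q1, q2, q4}.
Read '1': q0→{q1, q4}, q1→{q2, q3}, q2→∅, q4→∅; union {q1, q2, q3, q4}; ε-closure = {q0, q1, q2, q3, q4}.
Read '1': q0→{q1, q4}, q1→{q2, q3}, q2→∅, q3→{q2}, q4→∅; union {q1, q2, q3, q4}; ε-closure = {q0, q1, q2, q3, q4}.

{q0, q1, q2, q3, q4}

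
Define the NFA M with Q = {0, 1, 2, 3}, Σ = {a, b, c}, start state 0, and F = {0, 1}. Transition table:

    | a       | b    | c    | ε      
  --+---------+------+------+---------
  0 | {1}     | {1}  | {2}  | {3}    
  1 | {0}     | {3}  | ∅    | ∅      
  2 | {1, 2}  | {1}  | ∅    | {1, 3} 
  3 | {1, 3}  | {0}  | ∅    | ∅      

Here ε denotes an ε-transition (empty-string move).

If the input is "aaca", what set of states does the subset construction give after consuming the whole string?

{0, 1, 2, 3}

Start: ε-closure({0}) = {0, 3}.
Read 'a': {0, 3} → {1, 3}.
Read 'a': {1, 3} → {0, 1, 3}.
Read 'c': {0, 1, 3} → {1, 2, 3}.
Read 'a': {1, 2, 3} → {0, 1, 2, 3}.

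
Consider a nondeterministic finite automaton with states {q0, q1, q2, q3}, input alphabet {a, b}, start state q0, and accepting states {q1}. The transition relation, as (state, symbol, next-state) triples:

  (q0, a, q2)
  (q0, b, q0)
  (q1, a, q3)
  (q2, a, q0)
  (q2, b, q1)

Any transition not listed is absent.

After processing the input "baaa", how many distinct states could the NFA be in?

Start in {q0}.
Read 'b': q0→{q0}; now {q0}.
Read 'a': q0→{q2}; now {q2}.
Read 'a': q2→{q0}; now {q0}.
Read 'a': q0→{q2}; now {q2}.
That set has 1 state.

1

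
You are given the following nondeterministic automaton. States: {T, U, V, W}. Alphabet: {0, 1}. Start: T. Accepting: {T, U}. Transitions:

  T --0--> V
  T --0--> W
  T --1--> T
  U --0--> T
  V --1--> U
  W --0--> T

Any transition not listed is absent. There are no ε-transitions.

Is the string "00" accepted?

Start in {T}.
Read '0': {T} → {V, W}.
Read '0': {V, W} → {T}.
The final set {T} contains the accepting state T.

Yes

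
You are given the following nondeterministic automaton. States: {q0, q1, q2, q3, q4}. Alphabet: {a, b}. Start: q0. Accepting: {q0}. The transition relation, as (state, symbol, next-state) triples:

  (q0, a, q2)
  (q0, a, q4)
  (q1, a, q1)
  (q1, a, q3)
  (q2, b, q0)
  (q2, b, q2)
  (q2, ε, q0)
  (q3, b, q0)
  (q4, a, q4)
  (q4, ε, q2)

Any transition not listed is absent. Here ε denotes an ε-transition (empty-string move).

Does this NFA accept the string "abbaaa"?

Yes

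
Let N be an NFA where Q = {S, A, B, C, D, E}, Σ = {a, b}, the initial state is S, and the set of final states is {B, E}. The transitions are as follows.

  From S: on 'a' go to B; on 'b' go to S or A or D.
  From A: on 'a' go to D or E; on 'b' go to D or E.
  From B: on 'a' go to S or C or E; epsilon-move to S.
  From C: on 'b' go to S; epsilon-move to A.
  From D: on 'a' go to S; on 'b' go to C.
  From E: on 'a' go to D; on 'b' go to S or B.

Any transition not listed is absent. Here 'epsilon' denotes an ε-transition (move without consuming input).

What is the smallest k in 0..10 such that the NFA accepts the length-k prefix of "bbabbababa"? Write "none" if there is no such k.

2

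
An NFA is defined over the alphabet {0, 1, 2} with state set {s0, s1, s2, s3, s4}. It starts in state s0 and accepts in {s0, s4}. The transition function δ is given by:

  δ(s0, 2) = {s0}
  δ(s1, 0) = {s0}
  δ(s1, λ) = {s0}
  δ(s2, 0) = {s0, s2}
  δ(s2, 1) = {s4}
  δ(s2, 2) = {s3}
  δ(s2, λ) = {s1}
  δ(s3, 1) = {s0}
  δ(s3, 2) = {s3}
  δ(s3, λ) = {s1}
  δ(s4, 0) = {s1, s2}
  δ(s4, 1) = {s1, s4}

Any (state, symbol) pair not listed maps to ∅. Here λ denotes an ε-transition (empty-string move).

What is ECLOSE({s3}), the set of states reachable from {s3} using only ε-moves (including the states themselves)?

{s0, s1, s3}

Begin with {s3}.
ε-move s3 → s1; add s1.
ε-move s1 → s0; add s0.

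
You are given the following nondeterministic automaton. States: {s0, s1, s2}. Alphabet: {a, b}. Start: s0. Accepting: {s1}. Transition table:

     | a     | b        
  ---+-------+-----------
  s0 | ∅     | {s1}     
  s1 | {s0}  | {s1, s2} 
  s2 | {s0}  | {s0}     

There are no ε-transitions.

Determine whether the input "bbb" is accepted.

Start in {s0}.
Read 'b': s0→{s1}; now {s1}.
Read 'b': s1→{s1, s2}; now {s1, s2}.
Read 'b': s1→{s1, s2}, s2→{s0}; now {s0, s1, s2}.
The final set {s0, s1, s2} contains the accepting state s1.

Yes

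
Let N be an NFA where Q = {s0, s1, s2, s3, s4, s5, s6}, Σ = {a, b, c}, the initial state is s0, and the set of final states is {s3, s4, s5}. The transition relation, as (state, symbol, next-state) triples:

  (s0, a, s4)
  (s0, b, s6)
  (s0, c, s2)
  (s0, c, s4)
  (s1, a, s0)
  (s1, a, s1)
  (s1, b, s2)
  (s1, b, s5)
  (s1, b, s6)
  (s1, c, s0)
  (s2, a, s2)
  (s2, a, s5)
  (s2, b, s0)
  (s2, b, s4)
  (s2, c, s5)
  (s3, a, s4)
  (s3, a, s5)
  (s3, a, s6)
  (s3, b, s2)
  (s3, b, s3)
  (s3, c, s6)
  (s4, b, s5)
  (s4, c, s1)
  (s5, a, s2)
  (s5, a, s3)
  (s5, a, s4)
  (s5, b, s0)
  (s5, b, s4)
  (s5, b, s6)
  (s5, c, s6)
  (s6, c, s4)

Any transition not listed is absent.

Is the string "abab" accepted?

Start in {s0}.
Read 'a': {s0} → {s4}.
Read 'b': {s4} → {s5}.
Read 'a': {s5} → {s2, s3, s4}.
Read 'b': {s2, s3, s4} → {s0, s2, s3, s4, s5}.
The final set {s0, s2, s3, s4, s5} contains the accepting states s3, s4, s5.

Yes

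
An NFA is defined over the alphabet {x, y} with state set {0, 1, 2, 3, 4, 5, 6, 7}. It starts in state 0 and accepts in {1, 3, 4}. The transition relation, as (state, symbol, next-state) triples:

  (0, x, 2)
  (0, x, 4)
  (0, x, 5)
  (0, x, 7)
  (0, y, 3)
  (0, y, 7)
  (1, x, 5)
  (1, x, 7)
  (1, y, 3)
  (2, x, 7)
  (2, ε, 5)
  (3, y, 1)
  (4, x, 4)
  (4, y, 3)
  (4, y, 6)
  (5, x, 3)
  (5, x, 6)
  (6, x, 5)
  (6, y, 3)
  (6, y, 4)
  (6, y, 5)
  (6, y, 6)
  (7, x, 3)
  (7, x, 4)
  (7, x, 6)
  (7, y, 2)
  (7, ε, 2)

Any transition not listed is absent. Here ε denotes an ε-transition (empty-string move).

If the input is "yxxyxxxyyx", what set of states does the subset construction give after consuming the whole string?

{2, 3, 4, 5, 6, 7}

Start in {0}.
Read 'y': 0→{3, 7}; union {3, 7}; ε-closure = {2, 3, 5, 7}.
Read 'x': 2→{7}, 3→∅, 5→{3, 6}, 7→{3, 4, 6}; union {3, 4, 6, 7}; ε-closure = {2, 3, 4, 5, 6, 7}.
Read 'x': 2→{7}, 3→∅, 4→{4}, 5→{3, 6}, 6→{5}, 7→{3, 4, 6}; union {3, 4, 5, 6, 7}; ε-closure = {2, 3, 4, 5, 6, 7}.
Read 'y': 2→∅, 3→{1}, 4→{3, 6}, 5→∅, 6→{3, 4, 5, 6}, 7→{2}; now {1, 2, 3, 4, 5, 6}.
Read 'x': 1→{5, 7}, 2→{7}, 3→∅, 4→{4}, 5→{3, 6}, 6→{5}; union {3, 4, 5, 6, 7}; ε-closure = {2, 3, 4, 5, 6, 7}.
Read 'x': 2→{7}, 3→∅, 4→{4}, 5→{3, 6}, 6→{5}, 7→{3, 4, 6}; union {3, 4, 5, 6, 7}; ε-closure = {2, 3, 4, 5, 6, 7}.
Read 'x': 2→{7}, 3→∅, 4→{4}, 5→{3, 6}, 6→{5}, 7→{3, 4, 6}; union {3, 4, 5, 6, 7}; ε-closure = {2, 3, 4, 5, 6, 7}.
Read 'y': 2→∅, 3→{1}, 4→{3, 6}, 5→∅, 6→{3, 4, 5, 6}, 7→{2}; now {1, 2, 3, 4, 5, 6}.
Read 'y': 1→{3}, 2→∅, 3→{1}, 4→{3, 6}, 5→∅, 6→{3, 4, 5, 6}; now {1, 3, 4, 5, 6}.
Read 'x': 1→{5, 7}, 3→∅, 4→{4}, 5→{3, 6}, 6→{5}; union {3, 4, 5, 6, 7}; ε-closure = {2, 3, 4, 5, 6, 7}.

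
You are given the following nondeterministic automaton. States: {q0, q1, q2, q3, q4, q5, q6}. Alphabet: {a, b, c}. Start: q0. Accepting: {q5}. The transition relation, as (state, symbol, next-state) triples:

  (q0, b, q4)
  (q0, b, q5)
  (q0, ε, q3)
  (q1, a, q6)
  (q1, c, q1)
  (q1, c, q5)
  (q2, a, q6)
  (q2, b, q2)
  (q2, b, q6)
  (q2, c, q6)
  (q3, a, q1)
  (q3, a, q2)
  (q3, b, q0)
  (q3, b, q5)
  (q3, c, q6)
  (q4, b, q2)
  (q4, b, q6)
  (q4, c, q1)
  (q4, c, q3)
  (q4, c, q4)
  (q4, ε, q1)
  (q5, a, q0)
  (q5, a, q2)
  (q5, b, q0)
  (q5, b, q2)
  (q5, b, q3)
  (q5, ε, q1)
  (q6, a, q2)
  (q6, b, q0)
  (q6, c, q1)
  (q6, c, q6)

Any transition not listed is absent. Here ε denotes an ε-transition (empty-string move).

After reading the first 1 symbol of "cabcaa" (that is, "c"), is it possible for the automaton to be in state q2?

No

Start: ε-closure({q0}) = {q0, q3}.
Read 'c': q0→∅, q3→{q6}; now {q6}.
State q2 is not in {q6}.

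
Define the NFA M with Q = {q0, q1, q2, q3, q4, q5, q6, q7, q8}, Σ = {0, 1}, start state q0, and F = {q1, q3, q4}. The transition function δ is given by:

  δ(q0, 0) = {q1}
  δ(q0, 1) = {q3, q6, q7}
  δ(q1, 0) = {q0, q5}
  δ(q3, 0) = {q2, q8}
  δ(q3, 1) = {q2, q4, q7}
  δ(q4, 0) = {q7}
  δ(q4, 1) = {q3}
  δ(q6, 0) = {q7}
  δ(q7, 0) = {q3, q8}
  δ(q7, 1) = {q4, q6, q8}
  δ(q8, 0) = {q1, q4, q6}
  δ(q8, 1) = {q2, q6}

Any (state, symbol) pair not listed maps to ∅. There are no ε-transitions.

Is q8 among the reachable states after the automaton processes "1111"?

Start in {q0}.
Read '1': q0→{q3, q6, q7}; now {q3, q6, q7}.
Read '1': q3→{q2, q4, q7}, q6→∅, q7→{q4, q6, q8}; now {q2, q4, q6, q7, q8}.
Read '1': q2→∅, q4→{q3}, q6→∅, q7→{q4, q6, q8}, q8→{q2, q6}; now {q2, q3, q4, q6, q8}.
Read '1': q2→∅, q3→{q2, q4, q7}, q4→{q3}, q6→∅, q8→{q2, q6}; now {q2, q3, q4, q6, q7}.
State q8 is not in {q2, q3, q4, q6, q7}.

No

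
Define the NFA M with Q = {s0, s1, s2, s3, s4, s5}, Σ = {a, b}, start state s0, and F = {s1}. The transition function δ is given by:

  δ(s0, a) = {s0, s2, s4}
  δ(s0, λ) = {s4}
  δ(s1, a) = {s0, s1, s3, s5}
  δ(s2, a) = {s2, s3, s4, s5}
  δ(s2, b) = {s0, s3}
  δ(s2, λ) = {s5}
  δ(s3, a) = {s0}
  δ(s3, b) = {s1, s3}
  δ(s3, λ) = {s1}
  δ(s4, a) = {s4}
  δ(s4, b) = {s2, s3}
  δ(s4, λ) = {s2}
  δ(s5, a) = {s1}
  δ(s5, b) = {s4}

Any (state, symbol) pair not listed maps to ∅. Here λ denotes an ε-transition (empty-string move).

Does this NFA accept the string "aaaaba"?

Yes

Start: ε-closure({s0}) = {s0, s2, s4, s5}.
Read 'a': {s0, s2, s4, s5} → {s0, s1, s2, s3, s4, s5}.
Read 'a': {s0, s1, s2, s3, s4, s5} → {s0, s1, s2, s3, s4, s5}.
Read 'a': {s0, s1, s2, s3, s4, s5} → {s0, s1, s2, s3, s4, s5}.
Read 'a': {s0, s1, s2, s3, s4, s5} → {s0, s1, s2, s3, s4, s5}.
Read 'b': {s0, s1, s2, s3, s4, s5} → {s0, s1, s2, s3, s4, s5}.
Read 'a': {s0, s1, s2, s3, s4, s5} → {s0, s1, s2, s3, s4, s5}.
The final set {s0, s1, s2, s3, s4, s5} contains the accepting state s1.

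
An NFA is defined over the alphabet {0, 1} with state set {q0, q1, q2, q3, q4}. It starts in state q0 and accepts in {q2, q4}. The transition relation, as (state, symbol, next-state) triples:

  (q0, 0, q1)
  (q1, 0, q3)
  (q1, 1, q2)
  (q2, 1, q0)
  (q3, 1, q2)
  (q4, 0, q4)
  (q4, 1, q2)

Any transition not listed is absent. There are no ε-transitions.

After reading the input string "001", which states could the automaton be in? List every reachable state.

{q2}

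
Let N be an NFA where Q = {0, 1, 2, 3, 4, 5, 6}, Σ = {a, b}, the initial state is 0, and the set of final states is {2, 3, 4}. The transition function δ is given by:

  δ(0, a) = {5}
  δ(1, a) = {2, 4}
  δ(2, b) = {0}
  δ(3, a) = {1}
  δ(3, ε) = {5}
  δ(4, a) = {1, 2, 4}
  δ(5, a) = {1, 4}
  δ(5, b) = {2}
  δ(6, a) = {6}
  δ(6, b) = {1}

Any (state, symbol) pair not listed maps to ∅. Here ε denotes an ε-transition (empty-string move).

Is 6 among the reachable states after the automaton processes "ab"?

No

Start in {0}.
Read 'a': 0→{5}; now {5}.
Read 'b': 5→{2}; now {2}.
State 6 is not in {2}.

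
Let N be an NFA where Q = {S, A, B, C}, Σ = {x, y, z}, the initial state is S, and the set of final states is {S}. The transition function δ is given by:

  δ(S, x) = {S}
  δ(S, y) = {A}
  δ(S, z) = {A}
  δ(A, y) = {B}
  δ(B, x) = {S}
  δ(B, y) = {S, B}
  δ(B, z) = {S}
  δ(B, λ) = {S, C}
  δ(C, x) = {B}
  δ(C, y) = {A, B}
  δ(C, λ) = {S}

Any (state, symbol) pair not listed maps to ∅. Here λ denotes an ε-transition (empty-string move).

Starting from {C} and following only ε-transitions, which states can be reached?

{S, C}

Begin with {C}.
ε-move C → S; add S.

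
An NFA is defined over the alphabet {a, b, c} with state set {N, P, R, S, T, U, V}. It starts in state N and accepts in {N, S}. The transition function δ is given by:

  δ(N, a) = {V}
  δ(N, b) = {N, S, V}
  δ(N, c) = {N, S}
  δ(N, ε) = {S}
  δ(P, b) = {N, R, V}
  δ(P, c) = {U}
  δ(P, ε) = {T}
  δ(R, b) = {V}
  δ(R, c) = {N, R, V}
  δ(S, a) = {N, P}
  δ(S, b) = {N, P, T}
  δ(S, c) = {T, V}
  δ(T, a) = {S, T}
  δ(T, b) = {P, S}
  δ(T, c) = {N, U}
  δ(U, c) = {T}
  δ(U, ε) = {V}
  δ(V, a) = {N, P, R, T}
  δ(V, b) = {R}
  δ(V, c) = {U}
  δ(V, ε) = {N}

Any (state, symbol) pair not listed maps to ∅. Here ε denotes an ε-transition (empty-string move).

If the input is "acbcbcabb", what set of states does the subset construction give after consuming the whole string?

{N, P, R, S, T, V}

Start: ε-closure({N}) = {N, S}.
Read 'a': N→{V}, S→{N, P}; union {N, P, V}; ε-closure = {N, P, S, T, V}.
Read 'c': N→{N, S}, P→{U}, S→{T, V}, T→{N, U}, V→{U}; now {N, S, T, U, V}.
Read 'b': N→{N, S, V}, S→{N, P, T}, T→{P, S}, U→∅, V→{R}; now {N, P, R, S, T, V}.
Read 'c': N→{N, S}, P→{U}, R→{N, R, V}, S→{T, V}, T→{N, U}, V→{U}; now {N, R, S, T, U, V}.
Read 'b': N→{N, S, V}, R→{V}, S→{N, P, T}, T→{P, S}, U→∅, V→{R}; now {N, P, R, S, T, V}.
Read 'c': N→{N, S}, P→{U}, R→{N, R, V}, S→{T, V}, T→{N, U}, V→{U}; now {N, R, S, T, U, V}.
Read 'a': N→{V}, R→∅, S→{N, P}, T→{S, T}, U→∅, V→{N, P, R, T}; now {N, P, R, S, T, V}.
Read 'b': N→{N, S, V}, P→{N, R, V}, R→{V}, S→{N, P, T}, T→{P, S}, V→{R}; now {N, P, R, S, T, V}.
Read 'b': N→{N, S, V}, P→{N, R, V}, R→{V}, S→{N, P, T}, T→{P, S}, V→{R}; now {N, P, R, S, T, V}.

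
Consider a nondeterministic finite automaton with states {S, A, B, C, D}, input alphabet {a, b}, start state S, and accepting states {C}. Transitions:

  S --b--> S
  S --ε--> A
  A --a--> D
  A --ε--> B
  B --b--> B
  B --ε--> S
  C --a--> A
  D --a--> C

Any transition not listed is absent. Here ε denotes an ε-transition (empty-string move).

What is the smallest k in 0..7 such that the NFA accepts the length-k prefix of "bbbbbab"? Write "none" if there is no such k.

none

Start: ε-closure({S}) = {S, A, B}.
Read 'b': S→{S}, A→∅, B→{B}; union {S, B}; ε-closure = {S, A, B}.
Read 'b': S→{S}, A→∅, B→{B}; union {S, B}; ε-closure = {S, A, B}.
Read 'b': S→{S}, A→∅, B→{B}; union {S, B}; ε-closure = {S, A, B}.
Read 'b': S→{S}, A→∅, B→{B}; union {S, B}; ε-closure = {S, A, B}.
Read 'b': S→{S}, A→∅, B→{B}; union {S, B}; ε-closure = {S, A, B}.
Read 'a': S→∅, A→{D}, B→∅; now {D}.
Read 'b': D→∅; now ∅.
No reachable set along the way intersects F.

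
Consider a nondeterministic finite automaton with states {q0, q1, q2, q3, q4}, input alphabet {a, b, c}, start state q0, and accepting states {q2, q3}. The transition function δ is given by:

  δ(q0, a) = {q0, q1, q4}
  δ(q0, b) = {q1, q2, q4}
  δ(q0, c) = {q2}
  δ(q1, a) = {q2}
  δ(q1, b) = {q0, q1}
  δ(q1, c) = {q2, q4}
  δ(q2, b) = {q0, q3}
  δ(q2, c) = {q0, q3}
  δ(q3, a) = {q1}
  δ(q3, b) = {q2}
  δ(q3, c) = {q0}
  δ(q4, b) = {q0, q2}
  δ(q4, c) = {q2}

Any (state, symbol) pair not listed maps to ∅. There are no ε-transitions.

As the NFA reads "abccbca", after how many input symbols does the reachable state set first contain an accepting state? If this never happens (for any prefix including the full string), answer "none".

2

Start in {q0}.
Read 'a': q0→{q0, q1, q4}; now {q0, q1, q4}.
Read 'b': q0→{q1, q2, q4}, q1→{q0, q1}, q4→{q0, q2}; now {q0, q1, q2, q4}.
None of the earlier sets intersect F, but {q0, q1, q2, q4} does.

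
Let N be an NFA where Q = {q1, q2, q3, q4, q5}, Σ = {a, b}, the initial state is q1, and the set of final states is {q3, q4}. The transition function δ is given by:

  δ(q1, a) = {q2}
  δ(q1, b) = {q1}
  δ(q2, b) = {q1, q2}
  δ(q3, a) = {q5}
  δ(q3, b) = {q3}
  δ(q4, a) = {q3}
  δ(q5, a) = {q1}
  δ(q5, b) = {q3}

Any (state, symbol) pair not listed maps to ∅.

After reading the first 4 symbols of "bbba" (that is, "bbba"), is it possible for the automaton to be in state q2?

Start in {q1}.
Read 'b': q1→{q1}; now {q1}.
Read 'b': q1→{q1}; now {q1}.
Read 'b': q1→{q1}; now {q1}.
Read 'a': q1→{q2}; now {q2}.
State q2 is in {q2}.

Yes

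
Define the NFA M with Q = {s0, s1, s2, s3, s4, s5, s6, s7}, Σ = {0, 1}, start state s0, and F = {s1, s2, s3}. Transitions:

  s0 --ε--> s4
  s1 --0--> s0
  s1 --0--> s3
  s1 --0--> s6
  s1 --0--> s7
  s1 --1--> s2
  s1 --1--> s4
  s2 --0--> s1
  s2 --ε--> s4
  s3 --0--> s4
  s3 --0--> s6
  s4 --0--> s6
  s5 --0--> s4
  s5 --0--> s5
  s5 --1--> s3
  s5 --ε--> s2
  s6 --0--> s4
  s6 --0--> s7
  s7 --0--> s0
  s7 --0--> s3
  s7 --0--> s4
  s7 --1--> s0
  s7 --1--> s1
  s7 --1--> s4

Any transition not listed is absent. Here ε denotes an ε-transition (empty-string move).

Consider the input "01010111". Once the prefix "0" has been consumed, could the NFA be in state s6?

Start: ε-closure({s0}) = {s0, s4}.
Read '0': s0→∅, s4→{s6}; now {s6}.
State s6 is in {s6}.

Yes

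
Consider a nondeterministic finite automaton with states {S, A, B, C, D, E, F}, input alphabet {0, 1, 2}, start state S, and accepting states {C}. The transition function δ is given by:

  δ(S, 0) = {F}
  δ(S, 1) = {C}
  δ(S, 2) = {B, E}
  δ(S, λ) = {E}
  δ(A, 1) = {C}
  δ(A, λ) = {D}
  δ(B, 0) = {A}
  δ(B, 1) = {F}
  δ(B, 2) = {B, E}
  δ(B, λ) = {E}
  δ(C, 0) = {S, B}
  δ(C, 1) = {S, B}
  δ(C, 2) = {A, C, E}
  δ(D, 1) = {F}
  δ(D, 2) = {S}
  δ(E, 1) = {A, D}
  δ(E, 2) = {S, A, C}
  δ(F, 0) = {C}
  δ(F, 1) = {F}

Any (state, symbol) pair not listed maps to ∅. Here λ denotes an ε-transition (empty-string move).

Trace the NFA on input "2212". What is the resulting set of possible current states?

{S, A, B, C, D, E}

Start: ε-closure({S}) = {S, E}.
Read '2': {S, E} → {S, A, B, C, D, E}.
Read '2': {S, A, B, C, D, E} → {S, A, B, C, D, E}.
Read '1': {S, A, B, C, D, E} → {S, A, B, C, D, E, F}.
Read '2': {S, A, B, C, D, E, F} → {S, A, B, C, D, E}.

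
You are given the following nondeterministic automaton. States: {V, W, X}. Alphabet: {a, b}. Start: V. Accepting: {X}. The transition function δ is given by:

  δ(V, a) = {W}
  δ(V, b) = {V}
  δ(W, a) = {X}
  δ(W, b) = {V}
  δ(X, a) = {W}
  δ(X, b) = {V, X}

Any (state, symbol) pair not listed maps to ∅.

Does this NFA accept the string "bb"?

No

Start in {V}.
Read 'b': {V} → {V}.
Read 'b': {V} → {V}.
The final set {V} contains no accepting state.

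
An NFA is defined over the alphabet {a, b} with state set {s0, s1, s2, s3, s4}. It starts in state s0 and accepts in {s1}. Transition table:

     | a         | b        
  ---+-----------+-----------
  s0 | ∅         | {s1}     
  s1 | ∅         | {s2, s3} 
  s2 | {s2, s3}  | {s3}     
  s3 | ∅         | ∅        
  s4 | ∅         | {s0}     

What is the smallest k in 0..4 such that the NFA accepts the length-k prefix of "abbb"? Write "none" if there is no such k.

none

Start in {s0}.
Read 'a': s0→∅; now ∅.
The set is empty and remains empty for the remaining 3 symbols.
No reachable set along the way intersects F.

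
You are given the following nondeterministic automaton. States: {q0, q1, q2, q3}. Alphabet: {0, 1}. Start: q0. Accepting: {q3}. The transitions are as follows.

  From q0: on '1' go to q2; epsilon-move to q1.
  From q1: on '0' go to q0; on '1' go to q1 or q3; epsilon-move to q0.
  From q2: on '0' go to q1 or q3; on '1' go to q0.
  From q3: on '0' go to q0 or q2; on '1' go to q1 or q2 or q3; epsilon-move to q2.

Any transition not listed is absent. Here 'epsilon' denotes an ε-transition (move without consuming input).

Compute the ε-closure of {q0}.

Begin with {q0}.
ε-move q0 → q1; add q1.

{q0, q1}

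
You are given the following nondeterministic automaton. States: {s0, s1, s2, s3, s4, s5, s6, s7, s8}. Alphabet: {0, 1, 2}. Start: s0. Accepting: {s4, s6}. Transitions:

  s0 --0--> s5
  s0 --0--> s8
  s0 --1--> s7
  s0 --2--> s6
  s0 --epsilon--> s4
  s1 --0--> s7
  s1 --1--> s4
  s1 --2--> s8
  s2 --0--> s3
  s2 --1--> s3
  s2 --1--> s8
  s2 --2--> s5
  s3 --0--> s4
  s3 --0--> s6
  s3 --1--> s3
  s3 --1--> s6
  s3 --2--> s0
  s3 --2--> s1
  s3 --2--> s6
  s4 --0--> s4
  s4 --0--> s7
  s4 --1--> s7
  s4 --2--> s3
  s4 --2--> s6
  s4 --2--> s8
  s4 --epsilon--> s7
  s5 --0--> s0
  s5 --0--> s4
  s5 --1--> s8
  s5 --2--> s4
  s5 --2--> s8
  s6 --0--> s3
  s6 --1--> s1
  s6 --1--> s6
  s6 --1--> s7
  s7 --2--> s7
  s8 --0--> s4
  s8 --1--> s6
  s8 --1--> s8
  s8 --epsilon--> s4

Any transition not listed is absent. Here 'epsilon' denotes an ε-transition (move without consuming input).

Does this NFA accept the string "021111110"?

Yes

Start: ε-closure({s0}) = {s0, s4, s7}.
Read '0': {s0, s4, s7} → {s4, s5, s7, s8}.
Read '2': {s4, s5, s7, s8} → {s3, s4, s6, s7, s8}.
Read '1': {s3, s4, s6, s7, s8} → {s1, s3, s4, s6, s7, s8}.
Read '1': {s1, s3, s4, s6, s7, s8} → {s1, s3, s4, s6, s7, s8}.
Read '1': {s1, s3, s4, s6, s7, s8} → {s1, s3, s4, s6, s7, s8}.
Read '1': {s1, s3, s4, s6, s7, s8} → {s1, s3, s4, s6, s7, s8}.
Read '1': {s1, s3, s4, s6, s7, s8} → {s1, s3, s4, s6, s7, s8}.
Read '1': {s1, s3, s4, s6, s7, s8} → {s1, s3, s4, s6, s7, s8}.
Read '0': {s1, s3, s4, s6, s7, s8} → {s3, s4, s6, s7}.
The final set {s3, s4, s6, s7} contains the accepting states s4, s6.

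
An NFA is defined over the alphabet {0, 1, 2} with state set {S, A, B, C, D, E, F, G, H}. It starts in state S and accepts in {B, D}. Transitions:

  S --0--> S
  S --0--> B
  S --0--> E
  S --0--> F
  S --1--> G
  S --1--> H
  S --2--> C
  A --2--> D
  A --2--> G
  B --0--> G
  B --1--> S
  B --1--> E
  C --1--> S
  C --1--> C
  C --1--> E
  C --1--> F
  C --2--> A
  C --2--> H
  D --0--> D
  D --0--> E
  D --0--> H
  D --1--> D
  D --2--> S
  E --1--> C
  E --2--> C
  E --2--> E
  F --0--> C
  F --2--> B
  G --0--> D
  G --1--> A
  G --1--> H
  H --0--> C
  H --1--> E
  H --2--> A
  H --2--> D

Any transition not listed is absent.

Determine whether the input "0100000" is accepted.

Yes

Start in {S}.
Read '0': {S} → {S, B, E, F}.
Read '1': {S, B, E, F} → {S, C, E, G, H}.
Read '0': {S, C, E, G, H} → {S, B, C, D, E, F}.
Read '0': {S, B, C, D, E, F} → {S, B, C, D, E, F, G, H}.
Read '0': {S, B, C, D, E, F, G, H} → {S, B, C, D, E, F, G, H}.
Read '0': {S, B, C, D, E, F, G, H} → {S, B, C, D, E, F, G, H}.
Read '0': {S, B, C, D, E, F, G, H} → {S, B, C, D, E, F, G, H}.
The final set {S, B, C, D, E, F, G, H} contains the accepting states B, D.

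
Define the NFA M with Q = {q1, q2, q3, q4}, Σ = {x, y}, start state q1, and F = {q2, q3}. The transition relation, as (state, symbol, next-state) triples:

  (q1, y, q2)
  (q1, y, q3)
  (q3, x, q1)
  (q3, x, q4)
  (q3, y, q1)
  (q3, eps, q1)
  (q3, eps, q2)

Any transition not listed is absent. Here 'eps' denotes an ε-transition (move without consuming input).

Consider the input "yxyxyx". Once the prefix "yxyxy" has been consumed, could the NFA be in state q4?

Start in {q1}.
Read 'y': q1→{q2, q3}; union {q2, q3}; ε-closure = {q1, q2, q3}.
Read 'x': q1→∅, q2→∅, q3→{q1, q4}; now {q1, q4}.
Read 'y': q1→{q2, q3}, q4→∅; union {q2, q3}; ε-closure = {q1, q2, q3}.
Read 'x': q1→∅, q2→∅, q3→{q1, q4}; now {q1, q4}.
Read 'y': q1→{q2, q3}, q4→∅; union {q2, q3}; ε-closure = {q1, q2, q3}.
State q4 is not in {q1, q2, q3}.

No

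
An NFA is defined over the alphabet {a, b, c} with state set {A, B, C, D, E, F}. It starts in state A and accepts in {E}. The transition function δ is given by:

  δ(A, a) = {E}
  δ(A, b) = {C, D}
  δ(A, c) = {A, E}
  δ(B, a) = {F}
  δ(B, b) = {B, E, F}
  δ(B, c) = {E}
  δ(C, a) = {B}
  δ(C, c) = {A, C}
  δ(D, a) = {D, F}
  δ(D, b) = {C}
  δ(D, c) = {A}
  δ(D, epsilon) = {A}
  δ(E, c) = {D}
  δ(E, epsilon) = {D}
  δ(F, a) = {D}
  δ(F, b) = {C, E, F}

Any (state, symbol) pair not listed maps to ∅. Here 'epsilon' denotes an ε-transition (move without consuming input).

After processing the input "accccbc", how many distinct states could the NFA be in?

4

Start in {A}.
Read 'a': A→{E}; union {E}; ε-closure = {A, D, E}.
Read 'c': A→{A, E}, D→{A}, E→{D}; now {A, D, E}.
Read 'c': A→{A, E}, D→{A}, E→{D}; now {A, D, E}.
Read 'c': A→{A, E}, D→{A}, E→{D}; now {A, D, E}.
Read 'c': A→{A, E}, D→{A}, E→{D}; now {A, D, E}.
Read 'b': A→{C, D}, D→{C}, E→∅; union {C, D}; ε-closure = {A, C, D}.
Read 'c': A→{A, E}, C→{A, C}, D→{A}; union {A, C, E}; ε-closure = {A, C, D, E}.
That set has 4 states.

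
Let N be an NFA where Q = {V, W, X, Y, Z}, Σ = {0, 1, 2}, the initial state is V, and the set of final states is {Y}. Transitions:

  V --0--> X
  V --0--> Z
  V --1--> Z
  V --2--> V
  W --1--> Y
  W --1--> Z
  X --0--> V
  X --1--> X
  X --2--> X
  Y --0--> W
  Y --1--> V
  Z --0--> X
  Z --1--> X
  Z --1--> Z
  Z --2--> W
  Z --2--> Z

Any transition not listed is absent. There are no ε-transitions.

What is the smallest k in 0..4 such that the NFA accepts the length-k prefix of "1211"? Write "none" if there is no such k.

3

Start in {V}.
Read '1': V→{Z}; now {Z}.
Read '2': Z→{W, Z}; now {W, Z}.
Read '1': W→{Y, Z}, Z→{X, Z}; now {X, Y, Z}.
None of the earlier sets intersect F, but {X, Y, Z} does.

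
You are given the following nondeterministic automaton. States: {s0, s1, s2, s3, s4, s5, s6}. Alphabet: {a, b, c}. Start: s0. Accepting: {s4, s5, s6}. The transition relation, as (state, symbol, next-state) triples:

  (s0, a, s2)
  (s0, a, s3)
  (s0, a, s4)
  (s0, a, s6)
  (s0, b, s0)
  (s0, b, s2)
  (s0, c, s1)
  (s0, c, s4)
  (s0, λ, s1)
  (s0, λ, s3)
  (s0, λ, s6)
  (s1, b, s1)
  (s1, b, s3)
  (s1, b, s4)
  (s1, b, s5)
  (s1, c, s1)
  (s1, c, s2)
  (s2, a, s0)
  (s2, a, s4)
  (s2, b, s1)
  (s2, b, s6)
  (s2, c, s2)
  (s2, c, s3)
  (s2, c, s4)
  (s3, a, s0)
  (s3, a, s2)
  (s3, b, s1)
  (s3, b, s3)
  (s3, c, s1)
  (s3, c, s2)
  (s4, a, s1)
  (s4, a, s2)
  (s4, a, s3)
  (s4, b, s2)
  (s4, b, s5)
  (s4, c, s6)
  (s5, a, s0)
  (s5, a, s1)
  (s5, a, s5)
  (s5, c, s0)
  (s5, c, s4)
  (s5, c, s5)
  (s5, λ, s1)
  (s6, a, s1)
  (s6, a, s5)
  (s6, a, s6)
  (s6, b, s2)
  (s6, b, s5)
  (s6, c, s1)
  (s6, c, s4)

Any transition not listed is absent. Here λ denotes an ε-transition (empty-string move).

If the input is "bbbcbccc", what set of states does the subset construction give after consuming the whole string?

{s0, s1, s2, s3, s4, s5, s6}

Start: ε-closure({s0}) = {s0, s1, s3, s6}.
Read 'b': s0→{s0, s2}, s1→{s1, s3, s4, s5}, s3→{s1, s3}, s6→{s2, s5}; union {s0, s1, s2, s3, s4, s5}; ε-closure = {s0, s1, s2, s3, s4, s5, s6}.
Read 'b': s0→{s0, s2}, s1→{s1, s3, s4, s5}, s2→{s1, s6}, s3→{s1, s3}, s4→{s2, s5}, s5→∅, s6→{s2, s5}; now {s0, s1, s2, s3, s4, s5, s6}.
Read 'b': s0→{s0, s2}, s1→{s1, s3, s4, s5}, s2→{s1, s6}, s3→{s1, s3}, s4→{s2, s5}, s5→∅, s6→{s2, s5}; now {s0, s1, s2, s3, s4, s5, s6}.
Read 'c': s0→{s1, s4}, s1→{s1, s2}, s2→{s2, s3, s4}, s3→{s1, s2}, s4→{s6}, s5→{s0, s4, s5}, s6→{s1, s4}; now {s0, s1, s2, s3, s4, s5, s6}.
Read 'b': s0→{s0, s2}, s1→{s1, s3, s4, s5}, s2→{s1, s6}, s3→{s1, s3}, s4→{s2, s5}, s5→∅, s6→{s2, s5}; now {s0, s1, s2, s3, s4, s5, s6}.
Read 'c': s0→{s1, s4}, s1→{s1, s2}, s2→{s2, s3, s4}, s3→{s1, s2}, s4→{s6}, s5→{s0, s4, s5}, s6→{s1, s4}; now {s0, s1, s2, s3, s4, s5, s6}.
Read 'c': s0→{s1, s4}, s1→{s1, s2}, s2→{s2, s3, s4}, s3→{s1, s2}, s4→{s6}, s5→{s0, s4, s5}, s6→{s1, s4}; now {s0, s1, s2, s3, s4, s5, s6}.
Read 'c': s0→{s1, s4}, s1→{s1, s2}, s2→{s2, s3, s4}, s3→{s1, s2}, s4→{s6}, s5→{s0, s4, s5}, s6→{s1, s4}; now {s0, s1, s2, s3, s4, s5, s6}.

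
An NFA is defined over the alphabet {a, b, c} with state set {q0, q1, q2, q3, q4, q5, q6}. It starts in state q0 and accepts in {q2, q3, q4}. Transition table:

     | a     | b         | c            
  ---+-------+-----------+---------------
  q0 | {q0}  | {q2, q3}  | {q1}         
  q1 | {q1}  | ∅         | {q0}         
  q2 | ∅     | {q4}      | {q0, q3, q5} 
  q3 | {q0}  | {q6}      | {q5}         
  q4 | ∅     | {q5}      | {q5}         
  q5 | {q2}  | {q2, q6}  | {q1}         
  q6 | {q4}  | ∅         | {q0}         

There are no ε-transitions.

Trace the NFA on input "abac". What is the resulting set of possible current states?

Start in {q0}.
Read 'a': q0→{q0}; now {q0}.
Read 'b': q0→{q2, q3}; now {q2, q3}.
Read 'a': q2→∅, q3→{q0}; now {q0}.
Read 'c': q0→{q1}; now {q1}.

{q1}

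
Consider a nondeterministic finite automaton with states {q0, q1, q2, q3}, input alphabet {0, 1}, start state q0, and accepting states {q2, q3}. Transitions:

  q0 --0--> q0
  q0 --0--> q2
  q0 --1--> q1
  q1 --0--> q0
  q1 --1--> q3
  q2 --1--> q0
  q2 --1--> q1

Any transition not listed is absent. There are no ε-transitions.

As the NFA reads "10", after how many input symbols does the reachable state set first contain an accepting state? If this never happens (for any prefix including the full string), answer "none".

Start in {q0}.
Read '1': {q0} → {q1}.
Read '0': {q1} → {q0}.
No reachable set along the way intersects F.

none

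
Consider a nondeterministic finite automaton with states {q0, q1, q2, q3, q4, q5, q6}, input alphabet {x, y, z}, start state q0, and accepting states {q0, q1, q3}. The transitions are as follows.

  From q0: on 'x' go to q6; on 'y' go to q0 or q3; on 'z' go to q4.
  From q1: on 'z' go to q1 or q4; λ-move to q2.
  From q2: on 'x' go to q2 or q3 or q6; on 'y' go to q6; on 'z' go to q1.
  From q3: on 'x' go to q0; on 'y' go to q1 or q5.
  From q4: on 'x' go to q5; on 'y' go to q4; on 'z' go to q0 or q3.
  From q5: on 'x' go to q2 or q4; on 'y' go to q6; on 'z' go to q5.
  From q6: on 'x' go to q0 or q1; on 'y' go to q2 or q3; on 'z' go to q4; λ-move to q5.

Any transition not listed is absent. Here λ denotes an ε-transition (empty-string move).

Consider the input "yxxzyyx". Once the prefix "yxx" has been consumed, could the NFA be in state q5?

Start in {q0}.
Read 'y': q0→{q0, q3}; now {q0, q3}.
Read 'x': q0→{q6}, q3→{q0}; union {q0, q6}; ε-closure = {q0, q5, q6}.
Read 'x': q0→{q6}, q5→{q2, q4}, q6→{q0, q1}; union {q0, q1, q2, q4, q6}; ε-closure = {q0, q1, q2, q4, q5, q6}.
State q5 is in {q0, q1, q2, q4, q5, q6}.

Yes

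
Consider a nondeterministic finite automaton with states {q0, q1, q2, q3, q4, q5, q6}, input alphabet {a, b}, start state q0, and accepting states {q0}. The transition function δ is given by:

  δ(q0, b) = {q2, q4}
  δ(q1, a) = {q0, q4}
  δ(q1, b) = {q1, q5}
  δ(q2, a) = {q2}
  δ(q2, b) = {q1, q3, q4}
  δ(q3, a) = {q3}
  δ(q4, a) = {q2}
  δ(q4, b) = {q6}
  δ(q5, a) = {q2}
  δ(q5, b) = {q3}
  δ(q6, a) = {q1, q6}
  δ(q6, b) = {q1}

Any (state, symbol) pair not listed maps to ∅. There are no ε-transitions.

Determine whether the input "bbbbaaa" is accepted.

Start in {q0}.
Read 'b': q0→{q2, q4}; now {q2, q4}.
Read 'b': q2→{q1, q3, q4}, q4→{q6}; now {q1, q3, q4, q6}.
Read 'b': q1→{q1, q5}, q3→∅, q4→{q6}, q6→{q1}; now {q1, q5, q6}.
Read 'b': q1→{q1, q5}, q5→{q3}, q6→{q1}; now {q1, q3, q5}.
Read 'a': q1→{q0, q4}, q3→{q3}, q5→{q2}; now {q0, q2, q3, q4}.
Read 'a': q0→∅, q2→{q2}, q3→{q3}, q4→{q2}; now {q2, q3}.
Read 'a': q2→{q2}, q3→{q3}; now {q2, q3}.
The final set {q2, q3} contains no accepting state.

No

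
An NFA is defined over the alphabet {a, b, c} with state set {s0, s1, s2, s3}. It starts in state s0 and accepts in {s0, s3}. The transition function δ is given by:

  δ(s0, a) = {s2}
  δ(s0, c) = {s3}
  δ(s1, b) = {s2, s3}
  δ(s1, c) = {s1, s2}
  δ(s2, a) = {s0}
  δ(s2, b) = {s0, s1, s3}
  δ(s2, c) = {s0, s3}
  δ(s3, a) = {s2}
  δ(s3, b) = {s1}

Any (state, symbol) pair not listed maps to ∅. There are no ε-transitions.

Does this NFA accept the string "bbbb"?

No

Start in {s0}.
Read 'b': {s0} → ∅.
The set is empty and remains empty for the remaining 3 symbols.
The final set ∅ contains no accepting state.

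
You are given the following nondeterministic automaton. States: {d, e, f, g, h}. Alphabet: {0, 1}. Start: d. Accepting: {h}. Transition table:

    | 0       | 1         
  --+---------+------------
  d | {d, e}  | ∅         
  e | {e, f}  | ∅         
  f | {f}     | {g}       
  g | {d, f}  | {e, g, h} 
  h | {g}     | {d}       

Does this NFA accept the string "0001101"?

Start in {d}.
Read '0': {d} → {d, e}.
Read '0': {d, e} → {d, e, f}.
Read '0': {d, e, f} → {d, e, f}.
Read '1': {d, e, f} → {g}.
Read '1': {g} → {e, g, h}.
Read '0': {e, g, h} → {d, e, f, g}.
Read '1': {d, e, f, g} → {e, g, h}.
The final set {e, g, h} contains the accepting state h.

Yes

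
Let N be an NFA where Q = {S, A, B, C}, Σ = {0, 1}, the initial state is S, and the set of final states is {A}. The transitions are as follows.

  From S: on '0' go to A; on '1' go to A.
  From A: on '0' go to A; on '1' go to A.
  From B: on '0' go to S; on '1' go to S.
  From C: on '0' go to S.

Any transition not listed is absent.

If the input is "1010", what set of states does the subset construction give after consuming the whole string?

Start in {S}.
Read '1': S→{A}; now {A}.
Read '0': A→{A}; now {A}.
Read '1': A→{A}; now {A}.
Read '0': A→{A}; now {A}.

{A}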